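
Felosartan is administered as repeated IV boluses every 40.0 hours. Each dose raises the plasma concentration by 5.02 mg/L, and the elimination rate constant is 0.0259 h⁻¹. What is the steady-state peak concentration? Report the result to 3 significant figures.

7.78 mg/L

Fraction remaining after one interval: e^(−kτ) = e^(−0.02590 × 40.0) = 0.3549
R = 1 / (1 − 0.3549) = 1.550
Css,max = 5.02 × 1.550 ≈ 7.78 mg/L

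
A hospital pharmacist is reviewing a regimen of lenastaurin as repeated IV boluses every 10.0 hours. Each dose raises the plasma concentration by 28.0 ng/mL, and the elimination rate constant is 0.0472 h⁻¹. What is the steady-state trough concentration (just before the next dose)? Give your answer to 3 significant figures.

Fraction remaining after one interval: e^(−kτ) = e^(−0.04720 × 10.0) = 0.6238
R = 1 / (1 − 0.6238) = 2.658
Css,max = 28.0 × 2.658 = 74.42 ng/mL
Css,min = Css,max × e^(−kτ) = 74.42 × 0.6238 ≈ 46.4 ng/mL

46.4 ng/mL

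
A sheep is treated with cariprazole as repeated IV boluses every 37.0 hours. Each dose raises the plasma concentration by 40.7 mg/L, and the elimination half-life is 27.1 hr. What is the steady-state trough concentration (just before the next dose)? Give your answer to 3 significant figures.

k = ln 2 / 27.1 = 0.02558 hr⁻¹
Fraction remaining after one interval: e^(−kτ) = e^(−0.02558 × 37.0) = 0.3882
R = 1 / (1 − 0.3882) = 1.634
Css,max = 40.7 × 1.634 = 66.52 mg/L
Css,min = Css,max × e^(−kτ) = 66.52 × 0.3882 ≈ 25.8 mg/L

25.8 mg/L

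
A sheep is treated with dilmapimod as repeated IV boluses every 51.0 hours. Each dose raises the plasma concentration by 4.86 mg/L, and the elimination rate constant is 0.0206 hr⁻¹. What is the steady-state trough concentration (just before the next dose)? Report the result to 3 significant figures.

2.61 mg/L

Fraction remaining after one interval: e^(−kτ) = e^(−0.02060 × 51.0) = 0.3497
R = 1 / (1 − 0.3497) = 1.538
Css,max = 4.86 × 1.538 = 7.474 mg/L
Css,min = Css,max × e^(−kτ) = 7.474 × 0.3497 ≈ 2.61 mg/L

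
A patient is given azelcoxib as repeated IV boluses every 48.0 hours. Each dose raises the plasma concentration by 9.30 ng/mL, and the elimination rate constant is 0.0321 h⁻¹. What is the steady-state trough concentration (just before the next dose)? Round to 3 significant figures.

2.54 ng/mL

Fraction remaining after one interval: e^(−kτ) = e^(−0.03210 × 48.0) = 0.2142
R = 1 / (1 − 0.2142) = 1.273
Css,max = 9.30 × 1.273 = 11.84 ng/mL
Css,min = Css,max × e^(−kτ) = 11.84 × 0.2142 ≈ 2.54 ng/mL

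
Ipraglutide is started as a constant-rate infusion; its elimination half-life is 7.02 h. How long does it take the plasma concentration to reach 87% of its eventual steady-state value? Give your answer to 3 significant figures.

20.7 hours

k = ln 2 / 7.02 = 0.09874 h⁻¹
f = 1 − e^(−kt)  ⇒  t = −ln(1 − f) / k
t = −ln(1 − 0.87) / 0.09874 = 2.040 / 0.09874 ≈ 20.7 hours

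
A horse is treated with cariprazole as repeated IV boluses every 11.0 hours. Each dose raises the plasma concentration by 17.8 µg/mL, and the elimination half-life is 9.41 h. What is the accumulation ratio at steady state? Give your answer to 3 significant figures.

1.80

k = ln 2 / 9.41 = 0.07366 h⁻¹
Fraction remaining after one interval: e^(−kτ) = e^(−0.07366 × 11.0) = 0.4447
R = 1 / (1 − 0.4447) = 1 / 0.5553 ≈ 1.80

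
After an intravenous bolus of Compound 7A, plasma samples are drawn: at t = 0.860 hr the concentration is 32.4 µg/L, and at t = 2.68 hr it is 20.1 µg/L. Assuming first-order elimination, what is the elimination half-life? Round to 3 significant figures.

k = ln(C₁/C₂) / (t₂ − t₁) = ln(32.4/20.1) / (2.68 − 0.860)
  = 0.4774 / 1.820 = 0.2623 hr⁻¹
t½ = ln 2 / k = ln 2 / 0.2623 ≈ 2.64 hours

2.64 hours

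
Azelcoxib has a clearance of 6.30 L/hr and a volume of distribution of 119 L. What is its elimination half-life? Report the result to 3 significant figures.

13.1 hours

k = CL / V = 6.30 / 119 = 0.05294 hr⁻¹
t½ = ln 2 / k = ln 2 / 0.05294 ≈ 13.1 hours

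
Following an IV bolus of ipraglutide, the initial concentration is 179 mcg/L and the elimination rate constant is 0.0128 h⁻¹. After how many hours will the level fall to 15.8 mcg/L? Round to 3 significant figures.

190 hours

C(t) = C₀ e^(−kt)  ⇒  t = ln(C₀/C) / k
t = ln(179/15.8) / 0.01280 = 2.427 / 0.01280 ≈ 190 hours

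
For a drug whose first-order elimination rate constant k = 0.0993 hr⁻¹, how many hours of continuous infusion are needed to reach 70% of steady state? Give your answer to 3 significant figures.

f = 1 − e^(−kt)  ⇒  t = −ln(1 − f) / k
t = −ln(1 − 0.7) / 0.09930 = 1.204 / 0.09930 ≈ 12.1 hours

12.1 hours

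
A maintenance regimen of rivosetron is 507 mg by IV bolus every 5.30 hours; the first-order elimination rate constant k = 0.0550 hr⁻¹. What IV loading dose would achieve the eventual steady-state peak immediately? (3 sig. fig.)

Accumulation ratio R = 1 / (1 − e^(−kτ)) = 1 / (1 − e^(−0.05500×5.30)) = 1 / (1 − 0.7471) = 3.955
Loading dose = maintenance dose × R = 507 × 3.955 ≈ 2010 mg

2010 mg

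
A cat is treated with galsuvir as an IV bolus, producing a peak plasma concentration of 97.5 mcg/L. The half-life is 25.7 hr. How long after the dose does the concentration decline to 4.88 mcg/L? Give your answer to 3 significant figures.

111 hours

k = ln 2 / 25.7 = 0.02697 hr⁻¹
C(t) = C₀ e^(−kt)  ⇒  t = ln(C₀/C) / k
t = ln(97.5/4.88) / 0.02697 = 2.995 / 0.02697 ≈ 111 hours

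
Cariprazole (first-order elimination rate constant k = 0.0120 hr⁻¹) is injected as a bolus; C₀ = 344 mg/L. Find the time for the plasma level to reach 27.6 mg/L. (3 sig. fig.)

C(t) = C₀ e^(−kt)  ⇒  t = ln(C₀/C) / k
t = ln(344/27.6) / 0.01200 = 2.523 / 0.01200 ≈ 210 hours

210 hours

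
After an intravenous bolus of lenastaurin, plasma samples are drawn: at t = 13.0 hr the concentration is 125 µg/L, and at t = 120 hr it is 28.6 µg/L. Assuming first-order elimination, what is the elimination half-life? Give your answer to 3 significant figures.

50.3 hours

k = ln(C₁/C₂) / (t₂ − t₁) = ln(125/28.6) / (120 − 13.0)
  = 1.475 / 107.0 = 0.01378 hr⁻¹
t½ = ln 2 / k = ln 2 / 0.01378 ≈ 50.3 hours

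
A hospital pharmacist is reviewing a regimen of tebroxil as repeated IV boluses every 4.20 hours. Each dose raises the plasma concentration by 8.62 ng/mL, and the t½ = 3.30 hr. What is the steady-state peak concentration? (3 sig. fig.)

k = ln 2 / 3.30 = 0.2100 hr⁻¹
Fraction remaining after one interval: e^(−kτ) = e^(−0.2100 × 4.20) = 0.4139
R = 1 / (1 − 0.4139) = 1.706
Css,max = 8.62 × 1.706 ≈ 14.7 ng/mL

14.7 ng/mL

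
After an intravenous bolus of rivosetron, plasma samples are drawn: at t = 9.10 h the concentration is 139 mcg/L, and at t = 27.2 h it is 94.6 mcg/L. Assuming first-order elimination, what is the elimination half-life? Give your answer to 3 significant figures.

32.6 hours

k = ln(C₁/C₂) / (t₂ − t₁) = ln(139/94.6) / (27.2 − 9.10)
  = 0.3848 / 18.10 = 0.02126 h⁻¹
t½ = ln 2 / k = ln 2 / 0.02126 ≈ 32.6 hours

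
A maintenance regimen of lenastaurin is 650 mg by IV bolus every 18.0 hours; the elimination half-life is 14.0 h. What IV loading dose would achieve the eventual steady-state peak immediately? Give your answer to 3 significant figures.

k = ln 2 / 14.0 = 0.04951 h⁻¹
Accumulation ratio R = 1 / (1 − e^(−kτ)) = 1 / (1 − e^(−0.04951×18.0)) = 1 / (1 − 0.4102) = 1.695
Loading dose = maintenance dose × R = 650 × 1.695 ≈ 1100 mg

1100 mg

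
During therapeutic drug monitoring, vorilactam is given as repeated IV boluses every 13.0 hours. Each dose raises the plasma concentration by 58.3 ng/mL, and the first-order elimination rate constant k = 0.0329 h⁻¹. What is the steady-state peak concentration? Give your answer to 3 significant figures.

Fraction remaining after one interval: e^(−kτ) = e^(−0.03290 × 13.0) = 0.6520
R = 1 / (1 − 0.6520) = 2.874
Css,max = 58.3 × 2.874 ≈ 168 ng/mL

168 ng/mL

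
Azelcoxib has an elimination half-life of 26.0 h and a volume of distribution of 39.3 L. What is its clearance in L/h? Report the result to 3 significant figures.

k = ln 2 / t½ = ln 2 / 26.0 = 0.02666 h⁻¹
CL = k · V = 0.02666 × 39.3 ≈ 1.05 L/h

1.05 L/h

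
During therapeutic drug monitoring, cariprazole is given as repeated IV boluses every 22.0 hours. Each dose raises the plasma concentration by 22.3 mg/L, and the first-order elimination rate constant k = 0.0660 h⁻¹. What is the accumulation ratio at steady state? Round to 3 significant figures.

Fraction remaining after one interval: e^(−kτ) = e^(−0.06600 × 22.0) = 0.2341
R = 1 / (1 − 0.2341) = 1 / 0.7659 ≈ 1.31

1.31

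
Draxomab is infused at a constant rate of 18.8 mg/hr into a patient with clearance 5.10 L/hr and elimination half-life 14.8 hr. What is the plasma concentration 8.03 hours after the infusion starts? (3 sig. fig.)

Css = rate / CL = 18.8 / 5.10 = 3.686 mg/L
k = ln 2 / 14.8 = 0.04683 hr⁻¹
C(t) = Css (1 − e^(−kt)) = 3.686 × (1 − e^(−0.3761)) = 3.686 × 0.3135 ≈ 1.16 mg/L

1.16 mg/L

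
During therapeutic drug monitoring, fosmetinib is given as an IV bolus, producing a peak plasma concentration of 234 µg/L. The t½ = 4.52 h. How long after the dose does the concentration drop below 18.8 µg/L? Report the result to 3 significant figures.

k = ln 2 / 4.52 = 0.1534 h⁻¹
C(t) = C₀ e^(−kt)  ⇒  t = ln(C₀/C) / k
t = ln(234/18.8) / 0.1534 = 2.521 / 0.1534 ≈ 16.4 hours

16.4 hours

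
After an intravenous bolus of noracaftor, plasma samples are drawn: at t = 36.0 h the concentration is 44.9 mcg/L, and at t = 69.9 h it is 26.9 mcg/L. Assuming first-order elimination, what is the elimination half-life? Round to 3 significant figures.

45.9 hours

k = ln(C₁/C₂) / (t₂ − t₁) = ln(44.9/26.9) / (69.9 − 36.0)
  = 0.5123 / 33.90 = 0.01511 h⁻¹
t½ = ln 2 / k = ln 2 / 0.01511 ≈ 45.9 hours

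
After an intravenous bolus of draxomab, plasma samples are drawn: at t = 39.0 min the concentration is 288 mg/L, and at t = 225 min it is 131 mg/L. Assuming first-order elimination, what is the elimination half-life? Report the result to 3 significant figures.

164 minutes

k = ln(C₁/C₂) / (t₂ − t₁) = ln(288/131) / (225 − 39.0)
  = 0.7878 / 186.0 = 0.004235 min⁻¹
t½ = ln 2 / k = ln 2 / 0.004235 ≈ 164 minutes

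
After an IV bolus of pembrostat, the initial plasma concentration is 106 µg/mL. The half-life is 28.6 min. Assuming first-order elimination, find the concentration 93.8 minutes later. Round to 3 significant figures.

k = ln 2 / 28.6 = 0.02424 min⁻¹
C(t) = C₀ e^(−kt) = 106 × e^(−0.02424 × 93.8) = 106 × e^(−2.273) = 106 × 0.1030 ≈ 10.9 µg/mL

10.9 µg/mL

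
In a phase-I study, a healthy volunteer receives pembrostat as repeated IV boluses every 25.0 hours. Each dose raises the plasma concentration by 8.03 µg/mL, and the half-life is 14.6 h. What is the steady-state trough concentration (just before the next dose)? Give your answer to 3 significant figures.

k = ln 2 / 14.6 = 0.04748 h⁻¹
Fraction remaining after one interval: e^(−kτ) = e^(−0.04748 × 25.0) = 0.3052
R = 1 / (1 − 0.3052) = 1.439
Css,max = 8.03 × 1.439 = 11.56 µg/mL
Css,min = Css,max × e^(−kτ) = 11.56 × 0.3052 ≈ 3.53 µg/mL

3.53 µg/mL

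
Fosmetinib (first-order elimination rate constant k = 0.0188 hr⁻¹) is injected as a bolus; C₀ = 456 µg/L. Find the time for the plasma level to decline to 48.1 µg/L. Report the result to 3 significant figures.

C(t) = C₀ e^(−kt)  ⇒  t = ln(C₀/C) / k
t = ln(456/48.1) / 0.01880 = 2.249 / 0.01880 ≈ 120 hours

120 hours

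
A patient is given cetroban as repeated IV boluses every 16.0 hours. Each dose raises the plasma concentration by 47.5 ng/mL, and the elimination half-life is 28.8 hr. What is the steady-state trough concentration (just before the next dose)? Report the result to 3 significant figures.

101 ng/mL

k = ln 2 / 28.8 = 0.02407 hr⁻¹
Fraction remaining after one interval: e^(−kτ) = e^(−0.02407 × 16.0) = 0.6804
R = 1 / (1 − 0.6804) = 3.129
Css,max = 47.5 × 3.129 = 148.6 ng/mL
Css,min = Css,max × e^(−kτ) = 148.6 × 0.6804 ≈ 101 ng/mL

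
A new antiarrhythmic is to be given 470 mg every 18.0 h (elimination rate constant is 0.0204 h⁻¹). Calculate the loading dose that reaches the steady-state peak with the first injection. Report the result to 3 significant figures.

Accumulation ratio R = 1 / (1 − e^(−kτ)) = 1 / (1 − e^(−0.02040×18.0)) = 1 / (1 − 0.6927) = 3.254
Loading dose = maintenance dose × R = 470 × 3.254 ≈ 1530 mg

1530 mg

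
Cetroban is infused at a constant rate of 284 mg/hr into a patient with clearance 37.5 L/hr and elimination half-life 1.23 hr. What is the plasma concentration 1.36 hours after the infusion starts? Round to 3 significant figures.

4.05 mg/L

Css = rate / CL = 284 / 37.5 = 7.573 mg/L
k = ln 2 / 1.23 = 0.5635 hr⁻¹
C(t) = Css (1 − e^(−kt)) = 7.573 × (1 − e^(−0.7664)) = 7.573 × 0.5353 ≈ 4.05 mg/L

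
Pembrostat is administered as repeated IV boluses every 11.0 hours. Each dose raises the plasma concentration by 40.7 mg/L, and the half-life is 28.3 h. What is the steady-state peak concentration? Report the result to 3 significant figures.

172 mg/L

k = ln 2 / 28.3 = 0.02449 h⁻¹
Fraction remaining after one interval: e^(−kτ) = e^(−0.02449 × 11.0) = 0.7638
R = 1 / (1 − 0.7638) = 4.234
Css,max = 40.7 × 4.234 ≈ 172 mg/L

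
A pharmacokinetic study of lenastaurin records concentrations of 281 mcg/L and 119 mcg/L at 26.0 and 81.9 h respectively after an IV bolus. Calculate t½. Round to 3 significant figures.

45.1 hours

k = ln(C₁/C₂) / (t₂ − t₁) = ln(281/119) / (81.9 − 26.0)
  = 0.8592 / 55.90 = 0.01537 h⁻¹
t½ = ln 2 / k = ln 2 / 0.01537 ≈ 45.1 hours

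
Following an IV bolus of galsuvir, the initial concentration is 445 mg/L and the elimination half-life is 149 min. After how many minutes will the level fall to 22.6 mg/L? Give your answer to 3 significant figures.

641 minutes

k = ln 2 / 149 = 0.004652 min⁻¹
C(t) = C₀ e^(−kt)  ⇒  t = ln(C₀/C) / k
t = ln(445/22.6) / 0.004652 = 2.980 / 0.004652 ≈ 641 minutes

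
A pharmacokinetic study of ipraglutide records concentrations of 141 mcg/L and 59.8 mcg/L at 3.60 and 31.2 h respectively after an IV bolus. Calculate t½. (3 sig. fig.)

22.3 hours

k = ln(C₁/C₂) / (t₂ − t₁) = ln(141/59.8) / (31.2 − 3.60)
  = 0.8578 / 27.60 = 0.03108 h⁻¹
t½ = ln 2 / k = ln 2 / 0.03108 ≈ 22.3 hours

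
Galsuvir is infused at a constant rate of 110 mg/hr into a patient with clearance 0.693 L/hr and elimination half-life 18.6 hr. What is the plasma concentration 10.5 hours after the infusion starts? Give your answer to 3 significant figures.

51.4 µg/mL

Css = rate / CL = 110 / 0.693 = 158.7 µg/mL
k = ln 2 / 18.6 = 0.03727 hr⁻¹
C(t) = Css (1 − e^(−kt)) = 158.7 × (1 − e^(−0.3913)) = 158.7 × 0.3238 ≈ 51.4 µg/mL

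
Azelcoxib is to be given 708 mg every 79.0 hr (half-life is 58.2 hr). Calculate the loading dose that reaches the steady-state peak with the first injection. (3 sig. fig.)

1160 mg

k = ln 2 / 58.2 = 0.01191 hr⁻¹
Accumulation ratio R = 1 / (1 − e^(−kτ)) = 1 / (1 − e^(−0.01191×79.0)) = 1 / (1 − 0.3903) = 1.640
Loading dose = maintenance dose × R = 708 × 1.640 ≈ 1160 mg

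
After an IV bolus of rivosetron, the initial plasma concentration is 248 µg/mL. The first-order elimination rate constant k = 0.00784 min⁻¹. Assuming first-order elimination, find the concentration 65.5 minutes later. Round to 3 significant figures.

148 µg/mL

C(t) = C₀ e^(−kt) = 248 × e^(−0.007840 × 65.5) = 248 × e^(−0.5135) = 248 × 0.5984 ≈ 148 µg/mL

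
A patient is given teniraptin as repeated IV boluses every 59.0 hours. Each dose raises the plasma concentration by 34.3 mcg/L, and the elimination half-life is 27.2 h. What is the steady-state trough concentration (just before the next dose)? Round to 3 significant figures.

k = ln 2 / 27.2 = 0.02548 h⁻¹
Fraction remaining after one interval: e^(−kτ) = e^(−0.02548 × 59.0) = 0.2223
R = 1 / (1 − 0.2223) = 1.286
Css,max = 34.3 × 1.286 = 44.11 mcg/L
Css,min = Css,max × e^(−kτ) = 44.11 × 0.2223 ≈ 9.81 mcg/L

9.81 mcg/L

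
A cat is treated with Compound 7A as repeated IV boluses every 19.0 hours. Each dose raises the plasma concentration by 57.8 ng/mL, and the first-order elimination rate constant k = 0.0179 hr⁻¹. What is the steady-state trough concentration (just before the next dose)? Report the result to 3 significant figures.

Fraction remaining after one interval: e^(−kτ) = e^(−0.01790 × 19.0) = 0.7117
R = 1 / (1 − 0.7117) = 3.469
Css,max = 57.8 × 3.469 = 200.5 ng/mL
Css,min = Css,max × e^(−kτ) = 200.5 × 0.7117 ≈ 143 ng/mL

143 ng/mL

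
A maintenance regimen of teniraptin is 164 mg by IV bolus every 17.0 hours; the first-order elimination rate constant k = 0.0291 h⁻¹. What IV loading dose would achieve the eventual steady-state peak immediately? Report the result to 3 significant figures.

Accumulation ratio R = 1 / (1 − e^(−kτ)) = 1 / (1 − e^(−0.02910×17.0)) = 1 / (1 − 0.6098) = 2.562
Loading dose = maintenance dose × R = 164 × 2.562 ≈ 420 mg

420 mg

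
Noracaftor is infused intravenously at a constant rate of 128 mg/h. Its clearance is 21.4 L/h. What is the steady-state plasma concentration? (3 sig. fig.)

5.98 mg/L

Css = infusion rate / CL = 128 / 21.4 ≈ 5.98 mg/L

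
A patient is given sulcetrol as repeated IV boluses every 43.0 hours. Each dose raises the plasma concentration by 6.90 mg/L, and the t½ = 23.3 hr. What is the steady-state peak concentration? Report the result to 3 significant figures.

k = ln 2 / 23.3 = 0.02975 hr⁻¹
Fraction remaining after one interval: e^(−kτ) = e^(−0.02975 × 43.0) = 0.2783
R = 1 / (1 − 0.2783) = 1.386
Css,max = 6.90 × 1.386 ≈ 9.56 mg/L

9.56 mg/L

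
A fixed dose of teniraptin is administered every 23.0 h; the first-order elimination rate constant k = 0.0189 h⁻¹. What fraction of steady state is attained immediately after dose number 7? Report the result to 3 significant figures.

f_n = 1 − e^(−nkτ) = 1 − e^(−7 × 0.01890 × 23.0) = 1 − e^(−3.043) = 1 − 0.04770 ≈ 0.952

0.952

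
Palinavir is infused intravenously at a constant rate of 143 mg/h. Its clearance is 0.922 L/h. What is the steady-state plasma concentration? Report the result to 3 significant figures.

Css = infusion rate / CL = 143 / 0.922 ≈ 155 mg/L

155 mg/L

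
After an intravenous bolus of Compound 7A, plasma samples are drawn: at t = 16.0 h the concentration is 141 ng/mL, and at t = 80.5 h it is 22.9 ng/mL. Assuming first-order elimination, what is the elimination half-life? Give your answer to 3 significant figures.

24.6 hours

k = ln(C₁/C₂) / (t₂ − t₁) = ln(141/22.9) / (80.5 − 16.0)
  = 1.818 / 64.50 = 0.02818 h⁻¹
t½ = ln 2 / k = ln 2 / 0.02818 ≈ 24.6 hours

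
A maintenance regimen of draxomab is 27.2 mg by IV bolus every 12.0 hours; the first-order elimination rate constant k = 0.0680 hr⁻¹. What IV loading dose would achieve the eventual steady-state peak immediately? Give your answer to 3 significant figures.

48.8 mg

Accumulation ratio R = 1 / (1 − e^(−kτ)) = 1 / (1 − e^(−0.06800×12.0)) = 1 / (1 − 0.4422) = 1.793
Loading dose = maintenance dose × R = 27.2 × 1.793 ≈ 48.8 mg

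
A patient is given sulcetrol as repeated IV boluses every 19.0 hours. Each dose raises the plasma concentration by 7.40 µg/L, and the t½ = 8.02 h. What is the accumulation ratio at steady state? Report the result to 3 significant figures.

k = ln 2 / 8.02 = 0.08643 h⁻¹
Fraction remaining after one interval: e^(−kτ) = e^(−0.08643 × 19.0) = 0.1936
R = 1 / (1 − 0.1936) = 1 / 0.8064 ≈ 1.24

1.24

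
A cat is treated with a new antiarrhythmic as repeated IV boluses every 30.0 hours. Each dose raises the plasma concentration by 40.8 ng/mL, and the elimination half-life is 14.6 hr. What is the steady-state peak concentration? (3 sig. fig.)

k = ln 2 / 14.6 = 0.04748 hr⁻¹
Fraction remaining after one interval: e^(−kτ) = e^(−0.04748 × 30.0) = 0.2407
R = 1 / (1 − 0.2407) = 1.317
Css,max = 40.8 × 1.317 ≈ 53.7 ng/mL

53.7 ng/mL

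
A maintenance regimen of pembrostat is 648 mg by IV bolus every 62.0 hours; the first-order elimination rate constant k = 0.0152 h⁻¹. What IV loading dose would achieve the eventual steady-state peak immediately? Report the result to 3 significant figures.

1060 mg

Accumulation ratio R = 1 / (1 − e^(−kτ)) = 1 / (1 − e^(−0.01520×62.0)) = 1 / (1 − 0.3897) = 1.639
Loading dose = maintenance dose × R = 648 × 1.639 ≈ 1060 mg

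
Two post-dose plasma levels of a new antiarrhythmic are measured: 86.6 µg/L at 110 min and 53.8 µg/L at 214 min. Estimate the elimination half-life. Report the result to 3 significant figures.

k = ln(C₁/C₂) / (t₂ − t₁) = ln(86.6/53.8) / (214 − 110)
  = 0.4760 / 104.0 = 0.004577 min⁻¹
t½ = ln 2 / k = ln 2 / 0.004577 ≈ 151 minutes

151 minutes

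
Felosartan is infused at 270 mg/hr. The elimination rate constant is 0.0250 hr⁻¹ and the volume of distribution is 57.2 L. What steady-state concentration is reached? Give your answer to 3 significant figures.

CL = k · V = 0.0250 × 57.2 = 1.430 L/hr
Css = rate / CL = 270 / 1.430 ≈ 189 µg/mL

189 µg/mL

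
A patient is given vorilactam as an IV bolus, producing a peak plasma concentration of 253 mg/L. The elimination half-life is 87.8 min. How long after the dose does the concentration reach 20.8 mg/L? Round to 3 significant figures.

316 minutes

k = ln 2 / 87.8 = 0.007895 min⁻¹
C(t) = C₀ e^(−kt)  ⇒  t = ln(C₀/C) / k
t = ln(253/20.8) / 0.007895 = 2.498 / 0.007895 ≈ 316 minutes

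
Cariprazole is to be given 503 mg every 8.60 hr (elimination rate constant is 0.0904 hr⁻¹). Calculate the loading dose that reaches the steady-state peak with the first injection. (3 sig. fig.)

Accumulation ratio R = 1 / (1 − e^(−kτ)) = 1 / (1 − e^(−0.09040×8.60)) = 1 / (1 − 0.4596) = 1.850
Loading dose = maintenance dose × R = 503 × 1.850 ≈ 931 mg

931 mg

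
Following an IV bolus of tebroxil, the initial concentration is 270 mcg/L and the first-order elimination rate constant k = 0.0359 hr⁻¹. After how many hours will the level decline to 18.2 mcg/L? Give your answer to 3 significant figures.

75.1 hours

C(t) = C₀ e^(−kt)  ⇒  t = ln(C₀/C) / k
t = ln(270/18.2) / 0.03590 = 2.697 / 0.03590 ≈ 75.1 hours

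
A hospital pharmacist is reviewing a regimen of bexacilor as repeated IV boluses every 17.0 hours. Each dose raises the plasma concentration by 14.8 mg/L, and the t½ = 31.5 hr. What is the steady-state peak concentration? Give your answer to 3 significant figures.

k = ln 2 / 31.5 = 0.02200 hr⁻¹
Fraction remaining after one interval: e^(−kτ) = e^(−0.02200 × 17.0) = 0.6879
R = 1 / (1 − 0.6879) = 3.204
Css,max = 14.8 × 3.204 ≈ 47.4 mg/L

47.4 mg/L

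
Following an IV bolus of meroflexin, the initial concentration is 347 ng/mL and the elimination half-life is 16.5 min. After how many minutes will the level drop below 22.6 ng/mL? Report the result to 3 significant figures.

65.0 minutes

k = ln 2 / 16.5 = 0.04201 min⁻¹
C(t) = C₀ e^(−kt)  ⇒  t = ln(C₀/C) / k
t = ln(347/22.6) / 0.04201 = 2.731 / 0.04201 ≈ 65.0 minutes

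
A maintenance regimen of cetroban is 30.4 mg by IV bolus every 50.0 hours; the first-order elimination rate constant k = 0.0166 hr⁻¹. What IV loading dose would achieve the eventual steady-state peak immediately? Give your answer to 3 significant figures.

53.9 mg

Accumulation ratio R = 1 / (1 − e^(−kτ)) = 1 / (1 − e^(−0.01660×50.0)) = 1 / (1 − 0.4360) = 1.773
Loading dose = maintenance dose × R = 30.4 × 1.773 ≈ 53.9 mg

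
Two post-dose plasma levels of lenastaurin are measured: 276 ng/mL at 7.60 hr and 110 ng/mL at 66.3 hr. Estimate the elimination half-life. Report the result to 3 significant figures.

44.2 hours

k = ln(C₁/C₂) / (t₂ − t₁) = ln(276/110) / (66.3 − 7.60)
  = 0.9199 / 58.70 = 0.01567 hr⁻¹
t½ = ln 2 / k = ln 2 / 0.01567 ≈ 44.2 hours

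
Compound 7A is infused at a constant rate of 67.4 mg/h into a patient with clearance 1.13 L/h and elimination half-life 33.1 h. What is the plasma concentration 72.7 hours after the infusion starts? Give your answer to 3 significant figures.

46.6 mg/L

Css = rate / CL = 67.4 / 1.13 = 59.65 mg/L
k = ln 2 / 33.1 = 0.02094 h⁻¹
C(t) = Css (1 − e^(−kt)) = 59.65 × (1 − e^(−1.522)) = 59.65 × 0.7818 ≈ 46.6 mg/L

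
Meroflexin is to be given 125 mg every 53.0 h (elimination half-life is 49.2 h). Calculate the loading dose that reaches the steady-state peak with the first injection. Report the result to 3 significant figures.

k = ln 2 / 49.2 = 0.01409 h⁻¹
Accumulation ratio R = 1 / (1 − e^(−kτ)) = 1 / (1 − e^(−0.01409×53.0)) = 1 / (1 − 0.4739) = 1.901
Loading dose = maintenance dose × R = 125 × 1.901 ≈ 238 mg

238 mg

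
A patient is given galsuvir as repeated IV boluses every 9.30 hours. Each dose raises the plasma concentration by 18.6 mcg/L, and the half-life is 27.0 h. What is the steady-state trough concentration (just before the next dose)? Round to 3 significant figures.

k = ln 2 / 27.0 = 0.02567 h⁻¹
Fraction remaining after one interval: e^(−kτ) = e^(−0.02567 × 9.30) = 0.7876
R = 1 / (1 − 0.7876) = 4.708
Css,max = 18.6 × 4.708 = 87.58 mcg/L
Css,min = Css,max × e^(−kτ) = 87.58 × 0.7876 ≈ 69.0 mcg/L

69.0 mcg/L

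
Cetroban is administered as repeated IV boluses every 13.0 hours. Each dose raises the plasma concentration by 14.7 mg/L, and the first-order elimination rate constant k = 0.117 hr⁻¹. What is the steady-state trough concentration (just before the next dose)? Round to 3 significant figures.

4.11 mg/L

Fraction remaining after one interval: e^(−kτ) = e^(−0.1170 × 13.0) = 0.2185
R = 1 / (1 − 0.2185) = 1.280
Css,max = 14.7 × 1.280 = 18.81 mg/L
Css,min = Css,max × e^(−kτ) = 18.81 × 0.2185 ≈ 4.11 mg/L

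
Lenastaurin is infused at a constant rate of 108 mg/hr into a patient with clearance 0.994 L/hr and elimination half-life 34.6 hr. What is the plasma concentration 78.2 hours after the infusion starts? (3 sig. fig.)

Css = rate / CL = 108 / 0.994 = 108.7 mg/L
k = ln 2 / 34.6 = 0.02003 hr⁻¹
C(t) = Css (1 − e^(−kt)) = 108.7 × (1 − e^(−1.567)) = 108.7 × 0.7912 ≈ 86.0 mg/L

86.0 mg/L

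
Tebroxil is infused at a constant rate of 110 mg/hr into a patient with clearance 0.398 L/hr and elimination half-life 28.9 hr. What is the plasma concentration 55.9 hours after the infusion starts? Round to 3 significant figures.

204 mg/L

Css = rate / CL = 110 / 0.398 = 276.4 mg/L
k = ln 2 / 28.9 = 0.02398 hr⁻¹
C(t) = Css (1 − e^(−kt)) = 276.4 × (1 − e^(−1.341)) = 276.4 × 0.7383 ≈ 204 mg/L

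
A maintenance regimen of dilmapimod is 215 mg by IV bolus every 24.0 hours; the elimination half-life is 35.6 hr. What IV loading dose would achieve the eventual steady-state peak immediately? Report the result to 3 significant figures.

k = ln 2 / 35.6 = 0.01947 hr⁻¹
Accumulation ratio R = 1 / (1 − e^(−kτ)) = 1 / (1 − e^(−0.01947×24.0)) = 1 / (1 − 0.6267) = 2.679
Loading dose = maintenance dose × R = 215 × 2.679 ≈ 576 mg

576 mg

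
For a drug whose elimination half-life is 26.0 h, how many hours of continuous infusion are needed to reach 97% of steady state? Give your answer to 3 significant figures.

132 hours

k = ln 2 / 26.0 = 0.02666 h⁻¹
f = 1 − e^(−kt)  ⇒  t = −ln(1 − f) / k
t = −ln(1 − 0.97) / 0.02666 = 3.507 / 0.02666 ≈ 132 hours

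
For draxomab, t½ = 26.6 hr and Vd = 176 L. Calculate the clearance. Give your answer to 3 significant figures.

k = ln 2 / t½ = ln 2 / 26.6 = 0.02606 hr⁻¹
CL = k · V = 0.02606 × 176 ≈ 4.59 L/hr

4.59 L/hr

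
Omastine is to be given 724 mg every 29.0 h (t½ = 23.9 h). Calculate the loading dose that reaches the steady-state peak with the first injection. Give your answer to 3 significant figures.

k = ln 2 / 23.9 = 0.02900 h⁻¹
Accumulation ratio R = 1 / (1 − e^(−kτ)) = 1 / (1 − e^(−0.02900×29.0)) = 1 / (1 − 0.4313) = 1.758
Loading dose = maintenance dose × R = 724 × 1.758 ≈ 1270 mg

1270 mg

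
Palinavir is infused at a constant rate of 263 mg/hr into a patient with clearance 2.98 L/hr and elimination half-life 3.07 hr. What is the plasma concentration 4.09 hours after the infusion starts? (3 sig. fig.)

Css = rate / CL = 263 / 2.98 = 88.26 µg/mL
k = ln 2 / 3.07 = 0.2258 hr⁻¹
C(t) = Css (1 − e^(−kt)) = 88.26 × (1 − e^(−0.9234)) = 88.26 × 0.6029 ≈ 53.2 µg/mL

53.2 µg/mL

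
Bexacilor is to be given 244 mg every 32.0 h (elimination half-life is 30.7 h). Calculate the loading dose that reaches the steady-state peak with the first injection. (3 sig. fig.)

k = ln 2 / 30.7 = 0.02258 h⁻¹
Accumulation ratio R = 1 / (1 − e^(−kτ)) = 1 / (1 − e^(−0.02258×32.0)) = 1 / (1 − 0.4855) = 1.944
Loading dose = maintenance dose × R = 244 × 1.944 ≈ 474 mg

474 mg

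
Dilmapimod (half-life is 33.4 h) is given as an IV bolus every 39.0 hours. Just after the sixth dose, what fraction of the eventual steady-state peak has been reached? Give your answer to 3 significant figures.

0.992

k = ln 2 / 33.4 = 0.02075 h⁻¹
f_n = 1 − e^(−nkτ) = 1 − e^(−6 × 0.02075 × 39.0) = 1 − e^(−4.856) = 1 − 0.007780 ≈ 0.992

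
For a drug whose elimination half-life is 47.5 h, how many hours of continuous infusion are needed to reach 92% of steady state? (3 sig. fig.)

173 hours

k = ln 2 / 47.5 = 0.01459 h⁻¹
f = 1 − e^(−kt)  ⇒  t = −ln(1 − f) / k
t = −ln(1 − 0.92) / 0.01459 = 2.526 / 0.01459 ≈ 173 hours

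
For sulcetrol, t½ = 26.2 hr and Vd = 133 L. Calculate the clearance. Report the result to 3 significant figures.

k = ln 2 / t½ = ln 2 / 26.2 = 0.02646 hr⁻¹
CL = k · V = 0.02646 × 133 ≈ 3.52 L/hr

3.52 L/hr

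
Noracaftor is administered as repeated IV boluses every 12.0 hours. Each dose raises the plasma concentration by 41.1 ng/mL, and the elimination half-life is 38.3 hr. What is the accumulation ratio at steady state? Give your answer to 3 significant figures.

k = ln 2 / 38.3 = 0.01810 hr⁻¹
Fraction remaining after one interval: e^(−kτ) = e^(−0.01810 × 12.0) = 0.8048
R = 1 / (1 − 0.8048) = 1 / 0.1952 ≈ 5.12

5.12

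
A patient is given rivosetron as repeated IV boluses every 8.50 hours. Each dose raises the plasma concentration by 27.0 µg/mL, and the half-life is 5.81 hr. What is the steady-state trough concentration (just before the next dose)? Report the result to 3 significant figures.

15.4 µg/mL

k = ln 2 / 5.81 = 0.1193 hr⁻¹
Fraction remaining after one interval: e^(−kτ) = e^(−0.1193 × 8.50) = 0.3627
R = 1 / (1 − 0.3627) = 1.569
Css,max = 27.0 × 1.569 = 42.37 µg/mL
Css,min = Css,max × e^(−kτ) = 42.37 × 0.3627 ≈ 15.4 µg/mL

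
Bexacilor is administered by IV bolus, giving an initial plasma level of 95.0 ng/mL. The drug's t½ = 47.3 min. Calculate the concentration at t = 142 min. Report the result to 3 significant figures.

k = ln 2 / 47.3 = 0.01465 min⁻¹
142 min is 3.002 half-lives, so C = 95.0 × (1/2)^3.002 = 95.0 × 0.1248 ≈ 11.9 ng/mL

11.9 ng/mL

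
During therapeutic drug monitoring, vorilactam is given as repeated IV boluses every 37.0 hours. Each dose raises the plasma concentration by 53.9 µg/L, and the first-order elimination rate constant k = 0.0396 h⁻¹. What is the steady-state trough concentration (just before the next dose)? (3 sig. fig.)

16.2 µg/L

Fraction remaining after one interval: e^(−kτ) = e^(−0.03960 × 37.0) = 0.2310
R = 1 / (1 − 0.2310) = 1.300
Css,max = 53.9 × 1.300 = 70.09 µg/L
Css,min = Css,max × e^(−kτ) = 70.09 × 0.2310 ≈ 16.2 µg/L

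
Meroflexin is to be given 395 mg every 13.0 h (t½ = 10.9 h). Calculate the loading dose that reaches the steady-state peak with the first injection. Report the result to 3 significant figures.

k = ln 2 / 10.9 = 0.06359 h⁻¹
Accumulation ratio R = 1 / (1 − e^(−kτ)) = 1 / (1 − e^(−0.06359×13.0)) = 1 / (1 − 0.4375) = 1.778
Loading dose = maintenance dose × R = 395 × 1.778 ≈ 702 mg

702 mg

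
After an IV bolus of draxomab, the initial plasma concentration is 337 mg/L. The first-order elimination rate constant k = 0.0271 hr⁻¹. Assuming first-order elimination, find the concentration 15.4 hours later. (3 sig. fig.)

C(t) = C₀ e^(−kt) = 337 × e^(−0.02710 × 15.4) = 337 × e^(−0.4173) = 337 × 0.6588 ≈ 222 mg/L

222 mg/L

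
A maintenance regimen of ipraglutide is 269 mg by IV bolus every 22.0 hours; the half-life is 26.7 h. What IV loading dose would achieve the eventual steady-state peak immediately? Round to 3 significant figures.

k = ln 2 / 26.7 = 0.02596 h⁻¹
Accumulation ratio R = 1 / (1 − e^(−kτ)) = 1 / (1 − e^(−0.02596×22.0)) = 1 / (1 − 0.5649) = 2.298
Loading dose = maintenance dose × R = 269 × 2.298 ≈ 618 mg

618 mg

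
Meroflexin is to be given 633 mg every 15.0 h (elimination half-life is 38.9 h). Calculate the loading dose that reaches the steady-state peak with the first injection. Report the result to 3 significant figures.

2700 mg

k = ln 2 / 38.9 = 0.01782 h⁻¹
Accumulation ratio R = 1 / (1 − e^(−kτ)) = 1 / (1 − e^(−0.01782×15.0)) = 1 / (1 − 0.7655) = 4.264
Loading dose = maintenance dose × R = 633 × 4.264 ≈ 2700 mg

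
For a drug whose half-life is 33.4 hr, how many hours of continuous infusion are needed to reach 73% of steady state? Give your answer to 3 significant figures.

k = ln 2 / 33.4 = 0.02075 hr⁻¹
f = 1 − e^(−kt)  ⇒  t = −ln(1 − f) / k
t = −ln(1 − 0.73) / 0.02075 = 1.309 / 0.02075 ≈ 63.1 hours

63.1 hours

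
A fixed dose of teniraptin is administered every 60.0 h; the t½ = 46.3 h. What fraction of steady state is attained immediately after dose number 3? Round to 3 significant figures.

0.932

k = ln 2 / 46.3 = 0.01497 h⁻¹
f_n = 1 − e^(−nkτ) = 1 − e^(−3 × 0.01497 × 60.0) = 1 − e^(−2.695) = 1 − 0.06756 ≈ 0.932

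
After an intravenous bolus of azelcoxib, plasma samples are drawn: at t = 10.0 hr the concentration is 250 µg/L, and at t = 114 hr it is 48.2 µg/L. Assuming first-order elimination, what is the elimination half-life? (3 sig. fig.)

43.8 hours

k = ln(C₁/C₂) / (t₂ − t₁) = ln(250/48.2) / (114 − 10.0)
  = 1.646 / 104.0 = 0.01583 hr⁻¹
t½ = ln 2 / k = ln 2 / 0.01583 ≈ 43.8 hours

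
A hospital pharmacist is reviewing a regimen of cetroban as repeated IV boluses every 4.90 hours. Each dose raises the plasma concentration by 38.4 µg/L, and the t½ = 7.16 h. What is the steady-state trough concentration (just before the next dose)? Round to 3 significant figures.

63.3 µg/L

k = ln 2 / 7.16 = 0.09681 h⁻¹
Fraction remaining after one interval: e^(−kτ) = e^(−0.09681 × 4.90) = 0.6223
R = 1 / (1 − 0.6223) = 2.647
Css,max = 38.4 × 2.647 = 101.7 µg/L
Css,min = Css,max × e^(−kτ) = 101.7 × 0.6223 ≈ 63.3 µg/L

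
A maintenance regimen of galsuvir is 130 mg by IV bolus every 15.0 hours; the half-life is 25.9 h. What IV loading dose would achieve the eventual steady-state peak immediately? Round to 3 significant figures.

k = ln 2 / 25.9 = 0.02676 h⁻¹
Accumulation ratio R = 1 / (1 − e^(−kτ)) = 1 / (1 − e^(−0.02676×15.0)) = 1 / (1 − 0.6694) = 3.024
Loading dose = maintenance dose × R = 130 × 3.024 ≈ 393 mg

393 mg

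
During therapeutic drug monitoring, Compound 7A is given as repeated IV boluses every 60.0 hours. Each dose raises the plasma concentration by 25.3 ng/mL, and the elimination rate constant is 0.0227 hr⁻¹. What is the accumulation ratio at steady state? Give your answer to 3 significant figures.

1.34

Fraction remaining after one interval: e^(−kτ) = e^(−0.02270 × 60.0) = 0.2561
R = 1 / (1 − 0.2561) = 1 / 0.7439 ≈ 1.34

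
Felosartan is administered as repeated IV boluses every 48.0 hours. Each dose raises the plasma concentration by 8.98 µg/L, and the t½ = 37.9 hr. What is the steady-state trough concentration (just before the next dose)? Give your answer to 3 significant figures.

k = ln 2 / 37.9 = 0.01829 hr⁻¹
Fraction remaining after one interval: e^(−kτ) = e^(−0.01829 × 48.0) = 0.4157
R = 1 / (1 − 0.4157) = 1.711
Css,max = 8.98 × 1.711 = 15.37 µg/L
Css,min = Css,max × e^(−kτ) = 15.37 × 0.4157 ≈ 6.39 µg/L

6.39 µg/L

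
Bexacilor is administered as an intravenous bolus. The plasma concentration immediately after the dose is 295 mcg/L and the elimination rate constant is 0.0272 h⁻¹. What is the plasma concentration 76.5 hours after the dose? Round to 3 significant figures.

36.8 mcg/L

C(t) = C₀ e^(−kt) = 295 × e^(−0.02720 × 76.5) = 295 × e^(−2.081) = 295 × 0.1248 ≈ 36.8 mcg/L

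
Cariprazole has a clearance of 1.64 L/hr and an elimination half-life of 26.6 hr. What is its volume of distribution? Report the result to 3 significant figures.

62.9 L

k = ln 2 / t½ = ln 2 / 26.6 = 0.02606 hr⁻¹
V = CL / k = 1.64 / 0.02606 ≈ 62.9 L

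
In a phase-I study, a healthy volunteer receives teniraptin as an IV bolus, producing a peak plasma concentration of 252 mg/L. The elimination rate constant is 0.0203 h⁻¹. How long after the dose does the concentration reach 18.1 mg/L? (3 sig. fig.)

C(t) = C₀ e^(−kt)  ⇒  t = ln(C₀/C) / k
t = ln(252/18.1) / 0.02030 = 2.634 / 0.02030 ≈ 130 hours

130 hours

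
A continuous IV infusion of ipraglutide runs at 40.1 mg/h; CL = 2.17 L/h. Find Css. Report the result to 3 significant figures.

Css = infusion rate / CL = 40.1 / 2.17 ≈ 18.5 mg/L

18.5 mg/L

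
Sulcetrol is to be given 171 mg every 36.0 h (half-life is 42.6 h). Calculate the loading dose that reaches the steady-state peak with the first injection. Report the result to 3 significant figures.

k = ln 2 / 42.6 = 0.01627 h⁻¹
Accumulation ratio R = 1 / (1 − e^(−kτ)) = 1 / (1 − e^(−0.01627×36.0)) = 1 / (1 − 0.5567) = 2.256
Loading dose = maintenance dose × R = 171 × 2.256 ≈ 386 mg

386 mg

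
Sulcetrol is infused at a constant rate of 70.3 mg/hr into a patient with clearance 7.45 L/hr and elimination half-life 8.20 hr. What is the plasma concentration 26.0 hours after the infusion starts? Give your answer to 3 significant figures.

Css = rate / CL = 70.3 / 7.45 = 9.436 mg/L
k = ln 2 / 8.20 = 0.08453 hr⁻¹
C(t) = Css (1 − e^(−kt)) = 9.436 × (1 − e^(−2.198)) = 9.436 × 0.8890 ≈ 8.39 mg/L

8.39 mg/L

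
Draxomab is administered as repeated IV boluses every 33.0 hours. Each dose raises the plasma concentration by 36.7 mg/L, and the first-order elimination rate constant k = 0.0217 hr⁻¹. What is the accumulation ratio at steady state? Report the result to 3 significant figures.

Fraction remaining after one interval: e^(−kτ) = e^(−0.02170 × 33.0) = 0.4887
R = 1 / (1 − 0.4887) = 1 / 0.5113 ≈ 1.96

1.96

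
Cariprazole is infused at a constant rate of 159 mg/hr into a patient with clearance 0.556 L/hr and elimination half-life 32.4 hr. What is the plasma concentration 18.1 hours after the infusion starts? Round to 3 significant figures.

Css = rate / CL = 159 / 0.556 = 286.0 mg/L
k = ln 2 / 32.4 = 0.02139 hr⁻¹
C(t) = Css (1 − e^(−kt)) = 286.0 × (1 − e^(−0.3872)) = 286.0 × 0.3211 ≈ 91.8 mg/L

91.8 mg/L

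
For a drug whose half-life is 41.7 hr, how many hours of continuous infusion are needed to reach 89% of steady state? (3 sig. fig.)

k = ln 2 / 41.7 = 0.01662 hr⁻¹
f = 1 − e^(−kt)  ⇒  t = −ln(1 − f) / k
t = −ln(1 − 0.89) / 0.01662 = 2.207 / 0.01662 ≈ 133 hours

133 hours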